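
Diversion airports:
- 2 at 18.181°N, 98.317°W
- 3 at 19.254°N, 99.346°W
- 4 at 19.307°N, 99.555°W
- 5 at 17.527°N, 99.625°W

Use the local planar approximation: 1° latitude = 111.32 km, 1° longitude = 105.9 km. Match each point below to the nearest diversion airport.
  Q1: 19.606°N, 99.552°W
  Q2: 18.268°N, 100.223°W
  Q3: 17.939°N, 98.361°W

Q1 at 19.606°N, 99.552°W:
  2: √((-1.425·111.32)² + (1.235·105.9)²) = √(25163.79416 + 17105.10858) = 205.594 km
  3: √((-0.352·111.32)² + (0.206·105.9)²) = √(1535.43601 + 475.91168) = 44.848 km
  4: √((-0.299·111.32)² + (-0.003·105.9)²) = √(1107.86992 + 0.10093) = 33.286 km
  5: √((-2.079·111.32)² + (-0.073·105.9)²) = √(53561.82596 + 59.76372) = 231.563 km
  → nearest: 4 (33.286 km)
Q2 at 18.268°N, 100.223°W:
  2: √((-0.087·111.32)² + (1.906·105.9)²) = √(93.79613 + 40741.56550) = 202.078 km
  3: √((0.986·111.32)² + (0.877·105.9)²) = √(12047.59127 + 8625.63560) = 143.782 km
  4: √((1.039·111.32)² + (0.668·105.9)²) = √(13377.57796 + 5004.31738) = 135.580 km
  5: √((-0.741·111.32)² + (0.598·105.9)²) = √(6804.28994 + 4010.46092) = 103.994 km
  → nearest: 5 (103.994 km)
Q3 at 17.939°N, 98.361°W:
  2: √((0.242·111.32)² + (0.044·105.9)²) = √(725.73343 + 21.71187) = 27.339 km
  3: √((1.315·111.32)² + (-0.985·105.9)²) = √(21428.80244 + 10880.88903) = 179.749 km
  4: √((1.368·111.32)² + (-1.194·105.9)²) = √(23190.95270 + 15988.23687) = 197.937 km
  5: √((-0.412·111.32)² + (-1.264·105.9)²) = √(2103.49182 + 17917.85708) = 141.497 km
  → nearest: 2 (27.339 km)

Q1→4; Q2→5; Q3→2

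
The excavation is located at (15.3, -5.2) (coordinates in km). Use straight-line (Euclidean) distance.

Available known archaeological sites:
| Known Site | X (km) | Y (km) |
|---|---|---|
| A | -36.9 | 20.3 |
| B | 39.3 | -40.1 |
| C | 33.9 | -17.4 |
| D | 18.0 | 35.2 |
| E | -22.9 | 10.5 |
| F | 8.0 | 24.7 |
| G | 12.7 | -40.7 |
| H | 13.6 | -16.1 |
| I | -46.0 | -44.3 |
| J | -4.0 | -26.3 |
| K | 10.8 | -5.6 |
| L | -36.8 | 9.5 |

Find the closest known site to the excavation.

K

Distances from (15.3, -5.2):
A: 58.1 km
B: 42.4 km
C: 22.2 km
D: 40.5 km
E: 41.3 km
F: 30.8 km
G: 35.6 km
H: 11.0 km
I: 72.7 km
J: 28.6 km
K: 4.5 km
L: 54.1 km
Minimum: K at 4.5 km.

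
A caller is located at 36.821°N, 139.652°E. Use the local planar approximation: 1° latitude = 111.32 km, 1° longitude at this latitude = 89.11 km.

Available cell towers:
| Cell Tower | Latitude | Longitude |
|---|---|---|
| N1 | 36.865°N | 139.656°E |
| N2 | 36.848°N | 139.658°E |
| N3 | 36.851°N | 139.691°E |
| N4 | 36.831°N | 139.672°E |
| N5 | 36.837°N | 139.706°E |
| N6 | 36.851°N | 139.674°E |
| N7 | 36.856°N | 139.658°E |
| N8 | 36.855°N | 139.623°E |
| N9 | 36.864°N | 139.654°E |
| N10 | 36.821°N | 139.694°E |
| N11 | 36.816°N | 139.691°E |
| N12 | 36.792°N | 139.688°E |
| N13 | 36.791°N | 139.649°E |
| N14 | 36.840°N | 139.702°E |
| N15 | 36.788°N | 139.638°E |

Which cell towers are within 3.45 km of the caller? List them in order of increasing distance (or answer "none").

N4, N2, N13

Distances from 36.821°N, 139.652°E:
N1: 4.911 km
N2: 3.053 km
N3: 4.820 km
N4: 2.101 km
N5: 5.131 km
N6: 3.872 km
N7: 3.933 km
N8: 4.583 km
N9: 4.790 km
N10: 3.743 km
N11: 3.520 km
N12: 4.551 km
N13: 3.350 km
N14: 4.932 km
N15: 3.880 km
Threshold 3.45 km: N4 (2.101 km), N2 (3.053 km), N13 (3.350 km) are within range.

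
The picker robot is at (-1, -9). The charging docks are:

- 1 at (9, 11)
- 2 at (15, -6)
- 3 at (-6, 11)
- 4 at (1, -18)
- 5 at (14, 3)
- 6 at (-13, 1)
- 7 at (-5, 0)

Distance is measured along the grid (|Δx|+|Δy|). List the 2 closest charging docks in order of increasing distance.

Distances from (-1, -9):
1: |10| + |20| = 10 + 20 = 30
2: |16| + |3| = 16 + 3 = 19
3: |-5| + |20| = 5 + 20 = 25
4: |2| + |-9| = 2 + 9 = 11
5: |15| + |12| = 15 + 12 = 27
6: |-12| + |10| = 12 + 10 = 22
7: |-4| + |9| = 4 + 9 = 13
Sorted: 4 (11) < 7 (13) < 2 (19) < 6 (22) < …

4, 7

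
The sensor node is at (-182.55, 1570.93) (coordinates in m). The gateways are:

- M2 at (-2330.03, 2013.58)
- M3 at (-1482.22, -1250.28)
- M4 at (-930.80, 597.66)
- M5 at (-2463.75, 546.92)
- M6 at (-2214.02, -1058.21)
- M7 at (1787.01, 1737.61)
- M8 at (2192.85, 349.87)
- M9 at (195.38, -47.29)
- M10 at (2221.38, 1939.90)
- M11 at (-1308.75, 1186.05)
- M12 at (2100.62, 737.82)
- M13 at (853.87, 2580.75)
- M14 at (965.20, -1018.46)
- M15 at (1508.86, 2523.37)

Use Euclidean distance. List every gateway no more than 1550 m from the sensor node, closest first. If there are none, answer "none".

M11, M4, M13

Distances from (-182.55, 1570.93):
M2: 2192.63 m
M3: 3106.18 m
M4: 1227.65 m
M5: 2500.49 m
M6: 3322.54 m
M7: 1976.60 m
M8: 2670.86 m
M9: 1661.77 m
M10: 2432.08 m
M11: 1190.15 m
M12: 2430.42 m
M13: 1447.03 m
M14: 2832.36 m
M15: 1941.14 m
Threshold 1550 m: M11 (1190.15 m), M4 (1227.65 m), M13 (1447.03 m) are within range.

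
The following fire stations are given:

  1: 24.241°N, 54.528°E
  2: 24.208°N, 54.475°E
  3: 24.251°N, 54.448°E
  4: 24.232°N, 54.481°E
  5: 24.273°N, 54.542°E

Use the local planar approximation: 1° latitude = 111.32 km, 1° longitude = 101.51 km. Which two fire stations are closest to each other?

2 and 4

Pairwise distances:
2–4: 2.740 km
1–5: 3.835 km
3–4: 3.962 km
1–4: 4.875 km
2–3: 5.516 km
1–2: 6.515 km
4–5: 7.692 km
1–3: 8.197 km
3–5: 9.851 km
2–5: 9.930 km
Closest pair: 2–4 at 2.740 km.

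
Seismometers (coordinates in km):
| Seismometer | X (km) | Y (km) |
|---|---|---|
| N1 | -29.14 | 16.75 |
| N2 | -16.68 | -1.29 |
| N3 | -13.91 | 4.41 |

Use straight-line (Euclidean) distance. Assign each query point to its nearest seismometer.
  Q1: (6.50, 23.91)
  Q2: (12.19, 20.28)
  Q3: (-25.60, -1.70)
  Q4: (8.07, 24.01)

Q1 at (6.50, 23.91):
  N1: 36.35 km
  N2: 34.24 km
  N3: 28.23 km
  → nearest: N3 (28.23 km)
Q2 at (12.19, 20.28):
  N1: 41.48 km
  N2: 36.04 km
  N3: 30.55 km
  → nearest: N3 (30.55 km)
Q3 at (-25.60, -1.70):
  N1: 18.79 km
  N2: 8.93 km
  N3: 13.19 km
  → nearest: N2 (8.93 km)
Q4 at (8.07, 24.01):
  N1: 37.91 km
  N2: 35.39 km
  N3: 29.45 km
  → nearest: N3 (29.45 km)

Q1→N3; Q2→N3; Q3→N2; Q4→N3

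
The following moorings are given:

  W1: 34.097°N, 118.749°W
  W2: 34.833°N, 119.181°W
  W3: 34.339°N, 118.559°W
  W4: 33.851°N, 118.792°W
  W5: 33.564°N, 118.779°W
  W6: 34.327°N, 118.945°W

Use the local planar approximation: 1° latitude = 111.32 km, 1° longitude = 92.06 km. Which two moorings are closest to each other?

Pairwise distances:
W1–W4: √((-0.246·111.32)² + (-0.043·92.06)²) = √(749.92289 + 15.67036) = 27.669 km
W1–W6: √((0.230·111.32)² + (-0.196·92.06)²) = √(655.54433 + 325.57727) = 31.323 km
W4–W5: √((-0.287·111.32)² + (0.013·92.06)²) = √(1020.72838 + 1.43228) = 31.971 km
W1–W3: √((0.242·111.32)² + (0.190·92.06)²) = √(725.73343 + 305.94907) = 32.120 km
W3–W6: √((-0.012·111.32)² + (-0.386·92.06)²) = √(1.78447 + 1262.74760) = 35.560 km
W4–W6: √((0.476·111.32)² + (-0.153·92.06)²) = √(2807.76206 + 198.39230) = 54.828 km
W3–W4: √((-0.488·111.32)² + (-0.233·92.06)²) = √(2951.11436 + 460.10164) = 58.406 km
W1–W5: √((-0.533·111.32)² + (-0.030·92.06)²) = √(3520.47134 + 7.62754) = 59.398 km
W2–W6: √((-0.506·111.32)² + (0.236·92.06)²) = √(3172.83457 + 472.02603) = 60.373 km
W2–W3: √((-0.494·111.32)² + (0.622·92.06)²) = √(3024.12886 + 3278.85877) = 79.391 km
W5–W6: √((0.763·111.32)² + (-0.166·92.06)²) = √(7214.32115 + 233.53830) = 86.301 km
W3–W5: √((-0.775·111.32)² + (-0.220·92.06)²) = √(7443.03053 + 410.19211) = 88.618 km
W1–W2: √((0.736·111.32)² + (-0.432·92.06)²) = √(6712.77397 + 1581.64654) = 91.074 km
W2–W4: √((-0.982·111.32)² + (0.389·92.06)²) = √(11950.04033 + 1282.45207) = 115.033 km
W2–W5: √((-1.269·111.32)² + (0.402·92.06)²) = √(19955.82283 + 1369.60095) = 146.032 km
Closest pair: W1–W4 at 27.669 km.

W1 and W4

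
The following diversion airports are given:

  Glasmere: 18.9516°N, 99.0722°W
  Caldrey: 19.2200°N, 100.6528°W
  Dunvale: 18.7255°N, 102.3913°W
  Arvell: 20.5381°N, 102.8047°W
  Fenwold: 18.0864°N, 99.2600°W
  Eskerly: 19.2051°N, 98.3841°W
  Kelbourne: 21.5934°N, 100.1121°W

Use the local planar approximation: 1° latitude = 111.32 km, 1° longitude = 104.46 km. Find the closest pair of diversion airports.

Glasmere and Eskerly

Pairwise distances:
Glasmere–Caldrey: √((0.2684·111.32)² + (-1.5806·104.46)²) = √(892.712094 + 27261.139065) = 167.7911 km
Glasmere–Dunvale: √((-0.2261·111.32)² + (-3.3191·104.46)²) = √(633.501314 + 120210.033346) = 347.6256 km
Glasmere–Arvell: √((1.5865·111.32)² + (-3.7325·104.46)²) = √(31190.802460 + 152019.631619) = 428.0309 km
Glasmere–Fenwold: √((-0.8652·111.32)² + (-0.1878·104.46)²) = √(9276.398924 + 384.849759) = 98.2917 km
Glasmere–Eskerly: √((0.2535·111.32)² + (0.6881·104.46)²) = √(796.346953 + 5166.580003) = 77.2200 km
Glasmere–Kelbourne: √((2.6418·111.32)² + (-1.0399·104.46)²) = √(86486.090743 + 11800.032390) = 313.5062 km
Caldrey–Dunvale: √((-0.4945·111.32)² + (-1.7385·104.46)²) = √(3030.253679 + 32979.907486) = 189.7634 km
Caldrey–Arvell: √((1.3181·111.32)² + (-2.1519·104.46)²) = √(21529.954667 + 50529.408467) = 268.4388 km
Caldrey–Fenwold: √((-1.1336·111.32)² + (1.3928·104.46)²) = √(15924.509703 + 21167.889474) = 192.5939 km
Caldrey–Eskerly: √((-0.0149·111.32)² + (2.2687·104.46)²) = √(2.751180 + 56163.502683) = 236.9942 km
Caldrey–Kelbourne: √((2.3734·111.32)² + (0.5407·104.46)²) = √(69805.279667 + 3190.162327) = 270.1767 km
Dunvale–Arvell: √((1.8126·111.32)² + (-0.4134·104.46)²) = √(40714.616332 + 1864.837473) = 206.3479 km
Dunvale–Fenwold: √((-0.6391·111.32)² + (3.1313·104.46)²) = √(5061.555817 + 106991.530231) = 334.7433 km
Dunvale–Eskerly: √((0.4796·111.32)² + (4.0072·104.46)²) = √(2850.393009 + 175219.356229) = 421.9831 km
Dunvale–Kelbourne: √((2.8679·111.32)² + (2.2792·104.46)²) = √(101923.517499 + 56684.577696) = 398.2563 km
Arvell–Fenwold: √((-2.4517·111.32)² + (3.5447·104.46)²) = √(74487.097115 + 137106.805923) = 459.9934 km
Arvell–Eskerly: √((-1.3330·111.32)² + (4.4206·104.46)²) = √(22019.461517 + 213236.959656) = 485.0324 km
Arvell–Kelbourne: √((1.0553·111.32)² + (2.6926·104.46)²) = √(13800.609636 + 79112.248111) = 304.8161 km
Fenwold–Eskerly: √((1.1187·111.32)² + (0.8759·104.46)²) = √(15508.638451 + 8371.612074) = 154.5324 km
Fenwold–Kelbourne: √((3.5070·111.32)² + (-0.8521·104.46)²) = √(152411.566593 + 7922.845255) = 400.4178 km
Eskerly–Kelbourne: √((2.3883·111.32)² + (-1.7280·104.46)²) = √(70684.493867 + 32582.733727) = 321.3522 km
Closest pair: Glasmere–Eskerly at 77.2200 km.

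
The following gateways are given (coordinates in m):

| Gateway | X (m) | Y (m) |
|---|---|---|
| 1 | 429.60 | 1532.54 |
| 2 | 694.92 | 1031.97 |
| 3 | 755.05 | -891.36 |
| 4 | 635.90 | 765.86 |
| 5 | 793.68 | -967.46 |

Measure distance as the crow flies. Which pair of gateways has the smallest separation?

Pairwise distances:
1–2: √((265.32)² + (-500.57)²) = √(70394.7024 + 250570.3249) = 566.54 m
1–3: √((325.45)² + (-2423.90)²) = √(105917.7025 + 5875291.2100) = 2445.65 m
1–4: √((206.30)² + (-766.68)²) = √(42559.6900 + 587798.2224) = 793.95 m
1–5: √((364.08)² + (-2500.00)²) = √(132554.2464 + 6250000.0000) = 2526.37 m
2–3: √((60.13)² + (-1923.33)²) = √(3615.6169 + 3699198.2889) = 1924.27 m
2–4: √((-59.02)² + (-266.11)²) = √(3483.3604 + 70814.5321) = 272.58 m
2–5: √((98.76)² + (-1999.43)²) = √(9753.5376 + 3997720.3249) = 2001.87 m
3–4: √((-119.15)² + (1657.22)²) = √(14196.7225 + 2746378.1284) = 1661.50 m
3–5: √((38.63)² + (-76.10)²) = √(1492.2769 + 5791.2100) = 85.34 m
4–5: √((157.78)² + (-1733.32)²) = √(24894.5284 + 3004398.2224) = 1740.49 m
Closest pair: 3–5 at 85.34 m.

3 and 5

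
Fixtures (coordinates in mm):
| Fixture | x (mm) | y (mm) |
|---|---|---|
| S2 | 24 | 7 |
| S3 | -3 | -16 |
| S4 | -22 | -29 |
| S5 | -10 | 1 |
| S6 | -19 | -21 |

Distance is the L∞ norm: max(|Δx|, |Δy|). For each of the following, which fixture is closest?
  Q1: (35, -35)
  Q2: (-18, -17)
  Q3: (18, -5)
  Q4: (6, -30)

Q1→S3; Q2→S6; Q3→S2; Q4→S3

Q1 at (35, -35):
  S2: 42 mm
  S3: 38 mm
  S4: 57 mm
  S5: 45 mm
  S6: 54 mm
  → nearest: S3 (38 mm)
Q2 at (-18, -17):
  S2: 42 mm
  S3: 15 mm
  S4: 12 mm
  S5: 18 mm
  S6: 4 mm
  → nearest: S6 (4 mm)
Q3 at (18, -5):
  S2: 12 mm
  S3: 21 mm
  S4: 40 mm
  S5: 28 mm
  S6: 37 mm
  → nearest: S2 (12 mm)
Q4 at (6, -30):
  S2: 37 mm
  S3: 14 mm
  S4: 28 mm
  S5: 31 mm
  S6: 25 mm
  → nearest: S3 (14 mm)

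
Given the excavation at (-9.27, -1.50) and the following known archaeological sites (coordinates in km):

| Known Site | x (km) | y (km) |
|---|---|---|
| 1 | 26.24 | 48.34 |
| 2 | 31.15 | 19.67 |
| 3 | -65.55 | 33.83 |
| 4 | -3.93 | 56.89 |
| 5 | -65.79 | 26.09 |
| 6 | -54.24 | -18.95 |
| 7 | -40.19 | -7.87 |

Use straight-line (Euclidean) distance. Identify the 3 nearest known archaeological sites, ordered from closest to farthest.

Distances from (-9.27, -1.50):
1: √((35.51)² + (49.84)²) = √(1260.9601 + 2484.0256) = 61.20 km
2: √((40.42)² + (21.17)²) = √(1633.7764 + 448.1689) = 45.63 km
3: √((-56.28)² + (35.33)²) = √(3167.4384 + 1248.2089) = 66.45 km
4: √((5.34)² + (58.39)²) = √(28.5156 + 3409.3921) = 58.63 km
5: √((-56.52)² + (27.59)²) = √(3194.5104 + 761.2081) = 62.89 km
6: √((-44.97)² + (-17.45)²) = √(2022.3009 + 304.5025) = 48.24 km
7: √((-30.92)² + (-6.37)²) = √(956.0464 + 40.5769) = 31.57 km
Sorted: 7 (31.57 km) < 2 (45.63 km) < 6 (48.24 km) < 4 (58.63 km) < 1 (61.20 km) < …

7, 2, 6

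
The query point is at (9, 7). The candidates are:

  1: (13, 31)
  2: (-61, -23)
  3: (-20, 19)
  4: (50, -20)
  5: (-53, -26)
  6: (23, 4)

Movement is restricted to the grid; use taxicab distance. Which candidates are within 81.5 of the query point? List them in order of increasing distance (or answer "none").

Distances from (9, 7):
1: 28
2: 100
3: 41
4: 68
5: 95
6: 17
Threshold 81.5: 6 (17), 1 (28), 3 (41), 4 (68) are within range.

6, 1, 3, 4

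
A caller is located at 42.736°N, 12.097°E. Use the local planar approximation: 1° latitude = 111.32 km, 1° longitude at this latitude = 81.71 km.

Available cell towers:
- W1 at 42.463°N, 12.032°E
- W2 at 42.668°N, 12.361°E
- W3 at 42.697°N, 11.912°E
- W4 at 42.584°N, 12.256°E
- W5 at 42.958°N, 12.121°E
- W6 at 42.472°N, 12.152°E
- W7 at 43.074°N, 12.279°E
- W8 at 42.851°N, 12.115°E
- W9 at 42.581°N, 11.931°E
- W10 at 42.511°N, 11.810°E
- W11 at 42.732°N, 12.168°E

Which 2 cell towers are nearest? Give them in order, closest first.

Distances from 42.736°N, 12.097°E:
W1: √((-0.273·111.32)² + (-0.065·81.71)²) = √(923.57398 + 28.20831) = 30.851 km
W2: √((-0.068·111.32)² + (0.264·81.71)²) = √(57.30127 + 465.32702) = 22.861 km
W3: √((-0.039·111.32)² + (-0.185·81.71)²) = √(18.84845 + 228.50404) = 15.727 km
W4: √((-0.152·111.32)² + (0.159·81.71)²) = √(286.30806 + 168.78921) = 21.333 km
W5: √((0.222·111.32)² + (0.024·81.71)²) = √(610.73435 + 3.84568) = 24.791 km
W6: √((-0.264·111.32)² + (0.055·81.71)²) = √(863.68276 + 20.19649) = 29.730 km
W7: √((0.338·111.32)² + (0.182·81.71)²) = √(1415.72792 + 221.15318) = 40.458 km
W8: √((0.115·111.32)² + (0.018·81.71)²) = √(163.88608 + 2.16319) = 12.886 km
W9: √((-0.155·111.32)² + (-0.166·81.71)²) = √(297.72122 + 183.97830) = 21.948 km
W10: √((-0.225·111.32)² + (-0.287·81.71)²) = √(627.35221 + 549.93861) = 34.312 km
W11: √((-0.004·111.32)² + (0.071·81.71)²) = √(0.19827 + 33.65636) = 5.818 km
Sorted: W11 (5.818 km) < W8 (12.886 km) < W3 (15.727 km) < W4 (21.333 km) < …

W11, W8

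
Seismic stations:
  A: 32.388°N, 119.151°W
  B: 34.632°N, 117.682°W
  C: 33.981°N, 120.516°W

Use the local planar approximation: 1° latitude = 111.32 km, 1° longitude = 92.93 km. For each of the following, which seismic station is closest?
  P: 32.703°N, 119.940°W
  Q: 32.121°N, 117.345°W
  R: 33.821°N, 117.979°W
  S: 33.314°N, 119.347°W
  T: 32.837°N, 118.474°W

P at 32.703°N, 119.940°W:
  A: 81.275 km
  B: 300.238 km
  C: 152.004 km
  → nearest: A (81.275 km)
Q at 32.121°N, 117.345°W:
  A: 170.443 km
  B: 281.273 km
  C: 360.151 km
  → nearest: A (170.443 km)
R at 33.821°N, 117.979°W:
  A: 193.156 km
  B: 94.405 km
  C: 236.435 km
  → nearest: B (94.405 km)
S at 33.314°N, 119.347°W:
  A: 104.679 km
  B: 213.231 km
  C: 131.585 km
  → nearest: A (104.679 km)
T at 32.837°N, 118.474°W:
  A: 80.352 km
  B: 212.943 km
  C: 228.535 km
  → nearest: A (80.352 km)

P→A; Q→A; R→B; S→A; T→A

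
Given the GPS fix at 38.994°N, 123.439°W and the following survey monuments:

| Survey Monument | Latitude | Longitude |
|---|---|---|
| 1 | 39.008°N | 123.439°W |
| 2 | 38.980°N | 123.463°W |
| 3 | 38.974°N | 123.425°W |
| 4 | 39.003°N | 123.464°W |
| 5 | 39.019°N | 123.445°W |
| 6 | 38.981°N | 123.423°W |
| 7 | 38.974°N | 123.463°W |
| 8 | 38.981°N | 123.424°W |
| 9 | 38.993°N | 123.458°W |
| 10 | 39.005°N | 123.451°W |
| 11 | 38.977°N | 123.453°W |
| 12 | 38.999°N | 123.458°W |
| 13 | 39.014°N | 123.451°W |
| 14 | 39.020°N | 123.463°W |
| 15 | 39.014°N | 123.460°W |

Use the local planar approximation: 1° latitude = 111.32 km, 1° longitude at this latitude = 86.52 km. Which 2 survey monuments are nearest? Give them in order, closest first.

1, 10

Distances from 38.994°N, 123.439°W:
1: 1.558 km
2: 2.596 km
3: 2.535 km
4: 2.384 km
5: 2.831 km
6: 2.003 km
7: 3.044 km
8: 1.944 km
9: 1.648 km
10: 1.605 km
11: 2.247 km
12: 1.736 km
13: 2.457 km
14: 3.562 km
15: 2.874 km
Sorted: 1 (1.558 km) < 10 (1.605 km) < 9 (1.648 km) < 12 (1.736 km) < …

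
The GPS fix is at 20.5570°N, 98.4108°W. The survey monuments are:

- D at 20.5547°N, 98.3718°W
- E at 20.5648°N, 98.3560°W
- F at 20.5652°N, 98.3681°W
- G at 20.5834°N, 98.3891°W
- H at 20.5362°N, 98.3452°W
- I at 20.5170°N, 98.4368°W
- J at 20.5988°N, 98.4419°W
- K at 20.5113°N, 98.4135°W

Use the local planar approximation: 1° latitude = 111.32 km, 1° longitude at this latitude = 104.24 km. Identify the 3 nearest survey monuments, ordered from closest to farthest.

Distances from 20.5570°N, 98.4108°W:
D: √((-0.0023·111.32)² + (0.0390·104.24)²) = √(0.065554 + 16.527152) = 4.0734 km
E: √((0.0078·111.32)² + (0.0548·104.24)²) = √(0.753938 + 32.630965) = 5.7780 km
F: √((0.0082·111.32)² + (0.0427·104.24)²) = √(0.833248 + 19.811828) = 4.5437 km
G: √((0.0264·111.32)² + (0.0217·104.24)²) = √(8.636828 + 5.116680) = 3.7086 km
H: √((-0.0208·111.32)² + (0.0656·104.24)²) = √(5.361336 + 46.760213) = 7.2195 km
I: √((-0.0400·111.32)² + (-0.0260·104.24)²) = √(19.827428 + 7.345401) = 5.2128 km
J: √((0.0418·111.32)² + (-0.0311·104.24)²) = √(21.652047 + 10.509682) = 5.6711 km
K: √((-0.0457·111.32)² + (-0.0027·104.24)²) = √(25.880865 + 0.079213) = 5.0951 km
Sorted: G (3.7086 km) < D (4.0734 km) < F (4.5437 km) < K (5.0951 km) < I (5.2128 km) < …

G, D, F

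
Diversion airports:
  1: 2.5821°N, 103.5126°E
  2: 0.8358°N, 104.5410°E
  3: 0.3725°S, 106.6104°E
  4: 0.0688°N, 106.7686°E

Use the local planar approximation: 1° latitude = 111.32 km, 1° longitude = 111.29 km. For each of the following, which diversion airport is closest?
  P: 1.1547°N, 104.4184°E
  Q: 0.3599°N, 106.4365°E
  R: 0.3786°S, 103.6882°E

P→2; Q→4; R→2

P at 1.1547°N, 104.4184°E:
  1: √((1.4274·111.32)² + (-0.9058·111.29)²) = √(25248.627794 + 10161.946813) = 188.1770 km
  2: √((-0.3189·111.32)² + (0.1226·111.29)²) = √(1260.246308 + 186.162938) = 38.0317 km
  3: √((-1.5272·111.32)² + (2.1920·111.29)²) = √(28902.687422 + 59510.470577) = 297.3435 km
  4: √((-1.0859·111.32)² + (2.3502·111.29)²) = √(14612.551729 + 68410.368324) = 288.1370 km
  → nearest: 2 (38.0317 km)
Q at 0.3599°N, 106.4365°E:
  1: √((2.2222·111.32)² + (-2.9239·111.29)²) = √(61194.541029 + 105885.700815) = 408.7545 km
  2: √((0.4759·111.32)² + (-1.8955·111.29)²) = √(2806.582448 + 44499.984771) = 217.5007 km
  3: √((-0.7324·111.32)² + (0.1739·111.29)²) = √(6647.266131 + 374.551421) = 83.7963 km
  4: √((-0.2911·111.32)² + (0.3321·111.29)²) = √(1050.100357 + 1365.997914) = 49.1538 km
  → nearest: 4 (49.1538 km)
R at 0.3786°S, 103.6882°E:
  1: √((2.9607·111.32)² + (-0.1756·111.29)²) = √(108626.353962 + 381.910244) = 330.1640 km
  2: √((1.2144·111.32)² + (0.8528·111.29)²) = √(18275.527132 + 9007.549723) = 165.1759 km
  3: √((0.0061·111.32)² + (2.9222·111.29)²) = √(0.461112 + 105762.609491) = 325.2123 km
  4: √((0.4474·111.32)² + (3.0804·111.29)²) = √(2480.494994 + 117523.986403) = 346.4166 km
  → nearest: 2 (165.1759 km)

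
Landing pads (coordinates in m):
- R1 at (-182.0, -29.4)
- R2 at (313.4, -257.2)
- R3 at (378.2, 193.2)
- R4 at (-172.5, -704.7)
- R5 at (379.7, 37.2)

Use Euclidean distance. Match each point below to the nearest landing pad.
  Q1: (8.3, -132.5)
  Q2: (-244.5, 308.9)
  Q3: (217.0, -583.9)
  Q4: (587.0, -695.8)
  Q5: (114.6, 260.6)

Q1→R1; Q2→R1; Q3→R2; Q4→R2; Q5→R3

Q1 at (8.3, -132.5):
  R1: √((-190.3)² + (103.1)²) = √(36214.090 + 10629.610) = 216.4 m
  R2: √((305.1)² + (-124.7)²) = √(93086.010 + 15550.090) = 329.6 m
  R3: √((369.9)² + (325.7)²) = √(136826.010 + 106080.490) = 492.9 m
  R4: √((-180.8)² + (-572.2)²) = √(32688.640 + 327412.840) = 600.1 m
  R5: √((371.4)² + (169.7)²) = √(137937.960 + 28798.090) = 408.3 m
  → nearest: R1 (216.4 m)
Q2 at (-244.5, 308.9):
  R1: √((62.5)² + (-338.3)²) = √(3906.250 + 114446.890) = 344.0 m
  R2: √((557.9)² + (-566.1)²) = √(311252.410 + 320469.210) = 794.8 m
  R3: √((622.7)² + (-115.7)²) = √(387755.290 + 13386.490) = 633.4 m
  R4: √((72.0)² + (-1013.6)²) = √(5184.000 + 1027384.960) = 1016.2 m
  R5: √((624.2)² + (-271.7)²) = √(389625.640 + 73820.890) = 680.8 m
  → nearest: R1 (344.0 m)
Q3 at (217.0, -583.9):
  R1: √((-399.0)² + (554.5)²) = √(159201.000 + 307470.250) = 683.1 m
  R2: √((96.4)² + (326.7)²) = √(9292.960 + 106732.890) = 340.6 m
  R3: √((161.2)² + (777.1)²) = √(25985.440 + 603884.410) = 793.6 m
  R4: √((-389.5)² + (-120.8)²) = √(151710.250 + 14592.640) = 407.8 m
  R5: √((162.7)² + (621.1)²) = √(26471.290 + 385765.210) = 642.1 m
  → nearest: R2 (340.6 m)
Q4 at (587.0, -695.8):
  R1: √((-769.0)² + (666.4)²) = √(591361.000 + 444088.960) = 1017.6 m
  R2: √((-273.6)² + (438.6)²) = √(74856.960 + 192369.960) = 516.9 m
  R3: √((-208.8)² + (889.0)²) = √(43597.440 + 790321.000) = 913.2 m
  R4: √((-759.5)² + (-8.9)²) = √(576840.250 + 79.210) = 759.6 m
  R5: √((-207.3)² + (733.0)²) = √(42973.290 + 537289.000) = 761.7 m
  → nearest: R2 (516.9 m)
Q5 at (114.6, 260.6):
  R1: √((-296.6)² + (-290.0)²) = √(87971.560 + 84100.000) = 414.8 m
  R2: √((198.8)² + (-517.8)²) = √(39521.440 + 268116.840) = 554.7 m
  R3: √((263.6)² + (-67.4)²) = √(69484.960 + 4542.760) = 272.1 m
  R4: √((-287.1)² + (-965.3)²) = √(82426.410 + 931804.090) = 1007.1 m
  R5: √((265.1)² + (-223.4)²) = √(70278.010 + 49907.560) = 346.7 m
  → nearest: R3 (272.1 m)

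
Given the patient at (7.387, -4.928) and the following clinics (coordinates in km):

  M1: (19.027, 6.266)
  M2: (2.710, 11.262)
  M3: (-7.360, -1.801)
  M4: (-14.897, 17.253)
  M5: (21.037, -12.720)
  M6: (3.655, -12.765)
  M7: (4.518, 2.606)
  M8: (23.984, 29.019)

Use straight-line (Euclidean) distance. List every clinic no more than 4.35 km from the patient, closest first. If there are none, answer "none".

none

Distances from (7.387, -4.928):
M1: √((11.640)² + (11.194)²) = √(135.48960 + 125.30564) = 16.149 km
M2: √((-4.677)² + (16.190)²) = √(21.87433 + 262.11610) = 16.852 km
M3: √((-14.747)² + (3.127)²) = √(217.47401 + 9.77813) = 15.075 km
M4: √((-22.284)² + (22.181)²) = √(496.57666 + 491.99676) = 31.442 km
M5: √((13.650)² + (-7.792)²) = √(186.32250 + 60.71526) = 15.717 km
M6: √((-3.732)² + (-7.837)²) = √(13.92782 + 61.41857) = 8.680 km
M7: √((-2.869)² + (7.534)²) = √(8.23116 + 56.76116) = 8.062 km
M8: √((16.597)² + (33.947)²) = √(275.46041 + 1152.39881) = 37.787 km
Threshold 4.35 km: none within range.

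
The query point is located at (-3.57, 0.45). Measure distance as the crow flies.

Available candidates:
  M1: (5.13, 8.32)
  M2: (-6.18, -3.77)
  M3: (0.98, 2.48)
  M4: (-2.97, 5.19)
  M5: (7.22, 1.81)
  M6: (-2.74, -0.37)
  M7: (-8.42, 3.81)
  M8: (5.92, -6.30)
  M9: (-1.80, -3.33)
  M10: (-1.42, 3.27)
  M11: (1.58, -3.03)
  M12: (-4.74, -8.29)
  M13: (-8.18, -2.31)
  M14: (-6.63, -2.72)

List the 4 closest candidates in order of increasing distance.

Distances from (-3.57, 0.45):
M1: √((8.70)² + (7.87)²) = √(75.6900 + 61.9369) = 11.73
M2: √((-2.61)² + (-4.22)²) = √(6.8121 + 17.8084) = 4.96
M3: √((4.55)² + (2.03)²) = √(20.7025 + 4.1209) = 4.98
M4: √((0.60)² + (4.74)²) = √(0.3600 + 22.4676) = 4.78
M5: √((10.79)² + (1.36)²) = √(116.4241 + 1.8496) = 10.88
M6: √((0.83)² + (-0.82)²) = √(0.6889 + 0.6724) = 1.17
M7: √((-4.85)² + (3.36)²) = √(23.5225 + 11.2896) = 5.90
M8: √((9.49)² + (-6.75)²) = √(90.0601 + 45.5625) = 11.65
M9: √((1.77)² + (-3.78)²) = √(3.1329 + 14.2884) = 4.17
M10: √((2.15)² + (2.82)²) = √(4.6225 + 7.9524) = 3.55
M11: √((5.15)² + (-3.48)²) = √(26.5225 + 12.1104) = 6.22
M12: √((-1.17)² + (-8.74)²) = √(1.3689 + 76.3876) = 8.82
M13: √((-4.61)² + (-2.76)²) = √(21.2521 + 7.6176) = 5.37
M14: √((-3.06)² + (-3.17)²) = √(9.3636 + 10.0489) = 4.41
Sorted: M6 (1.17) < M10 (3.55) < M9 (4.17) < M14 (4.41) < M4 (4.78) < M2 (4.96) < …

M6, M10, M9, M14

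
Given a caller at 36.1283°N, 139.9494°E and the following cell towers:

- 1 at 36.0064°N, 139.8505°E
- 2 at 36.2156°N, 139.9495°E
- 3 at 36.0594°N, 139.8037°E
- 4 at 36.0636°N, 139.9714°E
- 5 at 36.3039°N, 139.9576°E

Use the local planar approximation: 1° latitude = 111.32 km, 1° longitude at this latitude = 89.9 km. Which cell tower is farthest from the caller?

5

Distances from 36.1283°N, 139.9494°E:
1: √((-0.1219·111.32)² + (-0.0989·89.9)²) = √(184.142403 + 79.051837) = 16.2233 km
2: √((0.0873·111.32)² + (0.0001·89.9)²) = √(94.444111 + 0.000081) = 9.7182 km
3: √((-0.0689·111.32)² + (-0.1457·89.9)²) = √(58.828102 + 171.568868) = 15.1788 km
4: √((-0.0647·111.32)² + (0.0220·89.9)²) = √(51.874623 + 3.911693) = 7.4690 km
5: √((0.1756·111.32)² + (0.0082·89.9)²) = √(382.116172 + 0.543434) = 19.5617 km
Maximum: 5 at 19.5617 km.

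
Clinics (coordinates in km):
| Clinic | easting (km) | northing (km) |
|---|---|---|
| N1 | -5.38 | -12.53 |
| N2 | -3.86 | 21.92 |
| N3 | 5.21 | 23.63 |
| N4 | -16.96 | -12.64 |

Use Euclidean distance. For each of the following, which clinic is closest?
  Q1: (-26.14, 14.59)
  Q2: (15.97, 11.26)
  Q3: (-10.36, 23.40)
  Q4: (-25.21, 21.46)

Q1→N2; Q2→N3; Q3→N2; Q4→N2

Q1 at (-26.14, 14.59):
  N1: √((20.76)² + (-27.12)²) = √(430.9776 + 735.4944) = 34.15 km
  N2: √((22.28)² + (7.33)²) = √(496.3984 + 53.7289) = 23.45 km
  N3: √((31.35)² + (9.04)²) = √(982.8225 + 81.7216) = 32.63 km
  N4: √((9.18)² + (-27.23)²) = √(84.2724 + 741.4729) = 28.74 km
  → nearest: N2 (23.45 km)
Q2 at (15.97, 11.26):
  N1: √((-21.35)² + (-23.79)²) = √(455.8225 + 565.9641) = 31.97 km
  N2: √((-19.83)² + (10.66)²) = √(393.2289 + 113.6356) = 22.51 km
  N3: √((-10.76)² + (12.37)²) = √(115.7776 + 153.0169) = 16.39 km
  N4: √((-32.93)² + (-23.90)²) = √(1084.3849 + 571.2100) = 40.69 km
  → nearest: N3 (16.39 km)
Q3 at (-10.36, 23.40):
  N1: √((4.98)² + (-35.93)²) = √(24.8004 + 1290.9649) = 36.27 km
  N2: √((6.50)² + (-1.48)²) = √(42.2500 + 2.1904) = 6.67 km
  N3: √((15.57)² + (0.23)²) = √(242.4249 + 0.0529) = 15.57 km
  N4: √((-6.60)² + (-36.04)²) = √(43.5600 + 1298.8816) = 36.64 km
  → nearest: N2 (6.67 km)
Q4 at (-25.21, 21.46):
  N1: √((19.83)² + (-33.99)²) = √(393.2289 + 1155.3201) = 39.35 km
  N2: √((21.35)² + (0.46)²) = √(455.8225 + 0.2116) = 21.35 km
  N3: √((30.42)² + (2.17)²) = √(925.3764 + 4.7089) = 30.50 km
  N4: √((8.25)² + (-34.10)²) = √(68.0625 + 1162.8100) = 35.08 km
  → nearest: N2 (21.35 km)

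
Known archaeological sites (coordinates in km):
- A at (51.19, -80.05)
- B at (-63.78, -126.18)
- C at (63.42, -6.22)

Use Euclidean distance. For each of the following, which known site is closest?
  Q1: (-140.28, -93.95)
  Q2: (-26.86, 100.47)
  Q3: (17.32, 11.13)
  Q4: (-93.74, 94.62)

Q1 at (-140.28, -93.95):
  A: 191.97 km
  B: 83.01 km
  C: 221.79 km
  → nearest: B (83.01 km)
Q2 at (-26.86, 100.47):
  A: 196.67 km
  B: 229.64 km
  C: 139.76 km
  → nearest: C (139.76 km)
Q3 at (17.32, 11.13):
  A: 97.27 km
  B: 159.47 km
  C: 49.26 km
  → nearest: C (49.26 km)
Q4 at (-93.74, 94.62):
  A: 226.97 km
  B: 222.82 km
  C: 186.73 km
  → nearest: C (186.73 km)

Q1→B; Q2→C; Q3→C; Q4→C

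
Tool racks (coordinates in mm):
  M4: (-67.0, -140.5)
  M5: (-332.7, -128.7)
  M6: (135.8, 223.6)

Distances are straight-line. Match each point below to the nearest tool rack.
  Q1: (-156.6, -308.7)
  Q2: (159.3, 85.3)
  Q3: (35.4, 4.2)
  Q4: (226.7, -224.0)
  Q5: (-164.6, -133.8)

Q1→M4; Q2→M6; Q3→M4; Q4→M4; Q5→M4

Q1 at (-156.6, -308.7):
  M4: √((89.6)² + (168.2)²) = √(8028.160 + 28291.240) = 190.6 mm
  M5: √((-176.1)² + (180.0)²) = √(31011.210 + 32400.000) = 251.8 mm
  M6: √((292.4)² + (532.3)²) = √(85497.760 + 283343.290) = 607.3 mm
  → nearest: M4 (190.6 mm)
Q2 at (159.3, 85.3):
  M4: √((-226.3)² + (-225.8)²) = √(51211.690 + 50985.640) = 319.7 mm
  M5: √((-492.0)² + (-214.0)²) = √(242064.000 + 45796.000) = 536.5 mm
  M6: √((-23.5)² + (138.3)²) = √(552.250 + 19126.890) = 140.3 mm
  → nearest: M6 (140.3 mm)
Q3 at (35.4, 4.2):
  M4: √((-102.4)² + (-144.7)²) = √(10485.760 + 20938.090) = 177.3 mm
  M5: √((-368.1)² + (-132.9)²) = √(135497.610 + 17662.410) = 391.4 mm
  M6: √((100.4)² + (219.4)²) = √(10080.160 + 48136.360) = 241.3 mm
  → nearest: M4 (177.3 mm)
Q4 at (226.7, -224.0):
  M4: √((-293.7)² + (83.5)²) = √(86259.690 + 6972.250) = 305.3 mm
  M5: √((-559.4)² + (95.3)²) = √(312928.360 + 9082.090) = 567.5 mm
  M6: √((-90.9)² + (447.6)²) = √(8262.810 + 200345.760) = 456.7 mm
  → nearest: M4 (305.3 mm)
Q5 at (-164.6, -133.8):
  M4: √((97.6)² + (-6.7)²) = √(9525.760 + 44.890) = 97.8 mm
  M5: √((-168.1)² + (5.1)²) = √(28257.610 + 26.010) = 168.2 mm
  M6: √((300.4)² + (357.4)²) = √(90240.160 + 127734.760) = 466.9 mm
  → nearest: M4 (97.8 mm)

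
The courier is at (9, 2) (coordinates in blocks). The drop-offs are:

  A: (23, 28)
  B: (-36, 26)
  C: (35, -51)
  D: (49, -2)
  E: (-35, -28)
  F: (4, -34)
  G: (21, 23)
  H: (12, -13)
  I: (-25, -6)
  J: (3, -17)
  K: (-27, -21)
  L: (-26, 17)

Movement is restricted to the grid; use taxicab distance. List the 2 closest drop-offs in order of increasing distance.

Distances from (9, 2):
A: 40 blocks
B: 69 blocks
C: 79 blocks
D: 44 blocks
E: 74 blocks
F: 41 blocks
G: 33 blocks
H: 18 blocks
I: 42 blocks
J: 25 blocks
K: 59 blocks
L: 50 blocks
Sorted: H (18 blocks) < J (25 blocks) < G (33 blocks) < A (40 blocks) < …

H, J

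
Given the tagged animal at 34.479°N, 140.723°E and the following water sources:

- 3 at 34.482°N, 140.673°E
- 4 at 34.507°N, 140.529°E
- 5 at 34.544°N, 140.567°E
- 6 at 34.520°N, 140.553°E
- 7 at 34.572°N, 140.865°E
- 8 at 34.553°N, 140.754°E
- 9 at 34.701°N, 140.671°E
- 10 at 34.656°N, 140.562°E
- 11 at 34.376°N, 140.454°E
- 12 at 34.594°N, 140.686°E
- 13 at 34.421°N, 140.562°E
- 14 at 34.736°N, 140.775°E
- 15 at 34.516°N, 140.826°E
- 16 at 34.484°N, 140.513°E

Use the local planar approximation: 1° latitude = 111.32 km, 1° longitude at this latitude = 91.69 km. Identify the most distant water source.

Distances from 34.479°N, 140.723°E:
3: √((0.003·111.32)² + (-0.050·91.69)²) = √(0.11153 + 21.01764) = 4.597 km
4: √((0.028·111.32)² + (-0.194·91.69)²) = √(9.71544 + 316.40796) = 18.059 km
5: √((0.065·111.32)² + (-0.156·91.69)²) = √(52.35680 + 204.59412) = 16.030 km
6: √((0.041·111.32)² + (-0.170·91.69)²) = √(20.83119 + 242.96392) = 16.242 km
7: √((0.093·111.32)² + (0.142·91.69)²) = √(107.17964 + 169.51988) = 16.634 km
8: √((0.074·111.32)² + (0.031·91.69)²) = √(67.85937 + 8.07918) = 8.714 km
9: √((0.222·111.32)² + (-0.052·91.69)²) = √(610.73435 + 22.73268) = 25.169 km
10: √((0.177·111.32)² + (-0.161·91.69)²) = √(388.23343 + 217.91930) = 24.620 km
11: √((-0.103·111.32)² + (-0.269·91.69)²) = √(131.46824 + 608.34299) = 27.199 km
12: √((0.115·111.32)² + (-0.037·91.69)²) = √(163.88608 + 11.50926) = 13.244 km
13: √((-0.058·111.32)² + (-0.161·91.69)²) = √(41.68717 + 217.91930) = 16.112 km
14: √((0.257·111.32)² + (0.052·91.69)²) = √(818.48861 + 22.73268) = 29.004 km
15: √((0.037·111.32)² + (0.103·91.69)²) = √(16.96484 + 89.19046) = 10.303 km
16: √((0.005·111.32)² + (-0.210·91.69)²) = √(0.30980 + 370.75117) = 19.263 km
Maximum: 14 at 29.004 km.

14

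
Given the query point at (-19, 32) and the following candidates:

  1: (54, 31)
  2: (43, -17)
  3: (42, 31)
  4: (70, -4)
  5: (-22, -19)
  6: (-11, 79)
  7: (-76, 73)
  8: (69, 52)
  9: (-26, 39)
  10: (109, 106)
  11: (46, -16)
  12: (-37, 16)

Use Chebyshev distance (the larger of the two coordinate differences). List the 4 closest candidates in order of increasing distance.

9, 12, 6, 5

Distances from (-19, 32):
1: 73
2: 62
3: 61
4: 89
5: 51
6: 47
7: 57
8: 88
9: 7
10: 128
11: 65
12: 18
Sorted: 9 (7) < 12 (18) < 6 (47) < 5 (51) < 7 (57) < 3 (61) < …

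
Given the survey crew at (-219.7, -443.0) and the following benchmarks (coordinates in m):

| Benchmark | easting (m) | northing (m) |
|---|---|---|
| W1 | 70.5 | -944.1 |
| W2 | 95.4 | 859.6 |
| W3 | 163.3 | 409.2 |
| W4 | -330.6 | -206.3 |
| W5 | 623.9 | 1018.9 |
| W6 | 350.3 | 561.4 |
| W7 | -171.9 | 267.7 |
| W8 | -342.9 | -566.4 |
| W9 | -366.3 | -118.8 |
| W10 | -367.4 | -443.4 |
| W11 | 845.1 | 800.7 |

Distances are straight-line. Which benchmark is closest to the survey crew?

Distances from (-219.7, -443.0):
W1: √((290.2)² + (-501.1)²) = √(84216.040 + 251101.210) = 579.1 m
W2: √((315.1)² + (1302.6)²) = √(99288.010 + 1696766.760) = 1340.2 m
W3: √((383.0)² + (852.2)²) = √(146689.000 + 726244.840) = 934.3 m
W4: √((-110.9)² + (236.7)²) = √(12298.810 + 56026.890) = 261.4 m
W5: √((843.6)² + (1461.9)²) = √(711660.960 + 2137151.610) = 1687.8 m
W6: √((570.0)² + (1004.4)²) = √(324900.000 + 1008819.360) = 1154.9 m
W7: √((47.8)² + (710.7)²) = √(2284.840 + 505094.490) = 712.3 m
W8: √((-123.2)² + (-123.4)²) = √(15178.240 + 15227.560) = 174.4 m
W9: √((-146.6)² + (324.2)²) = √(21491.560 + 105105.640) = 355.8 m
W10: √((-147.7)² + (-0.4)²) = √(21815.290 + 0.160) = 147.7 m
W11: √((1064.8)² + (1243.7)²) = √(1133799.040 + 1546789.690) = 1637.3 m
Minimum: W10 at 147.7 m.

W10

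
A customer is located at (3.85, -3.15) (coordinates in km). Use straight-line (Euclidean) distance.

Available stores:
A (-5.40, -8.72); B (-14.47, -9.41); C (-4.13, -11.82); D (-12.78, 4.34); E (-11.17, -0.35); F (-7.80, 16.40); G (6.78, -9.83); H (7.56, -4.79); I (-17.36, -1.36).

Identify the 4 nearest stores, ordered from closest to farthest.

Distances from (3.85, -3.15):
A: √((-9.25)² + (-5.57)²) = √(85.5625 + 31.0249) = 10.80 km
B: √((-18.32)² + (-6.26)²) = √(335.6224 + 39.1876) = 19.36 km
C: √((-7.98)² + (-8.67)²) = √(63.6804 + 75.1689) = 11.78 km
D: √((-16.63)² + (7.49)²) = √(276.5569 + 56.1001) = 18.24 km
E: √((-15.02)² + (2.80)²) = √(225.6004 + 7.8400) = 15.28 km
F: √((-11.65)² + (19.55)²) = √(135.7225 + 382.2025) = 22.76 km
G: √((2.93)² + (-6.68)²) = √(8.5849 + 44.6224) = 7.29 km
H: √((3.71)² + (-1.64)²) = √(13.7641 + 2.6896) = 4.06 km
I: √((-21.21)² + (1.79)²) = √(449.8641 + 3.2041) = 21.29 km
Sorted: H (4.06 km) < G (7.29 km) < A (10.80 km) < C (11.78 km) < E (15.28 km) < D (18.24 km) < …

H, G, A, C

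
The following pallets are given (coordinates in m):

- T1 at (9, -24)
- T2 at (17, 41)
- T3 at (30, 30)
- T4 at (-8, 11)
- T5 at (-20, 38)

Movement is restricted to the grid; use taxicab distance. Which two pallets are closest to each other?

T2 and T3

Pairwise distances:
T1–T2: |8| + |65| = 8 + 65 = 73 m
T1–T3: |21| + |54| = 21 + 54 = 75 m
T1–T4: |-17| + |35| = 17 + 35 = 52 m
T1–T5: |-29| + |62| = 29 + 62 = 91 m
T2–T3: |13| + |-11| = 13 + 11 = 24 m
T2–T4: |-25| + |-30| = 25 + 30 = 55 m
T2–T5: |-37| + |-3| = 37 + 3 = 40 m
T3–T4: |-38| + |-19| = 38 + 19 = 57 m
T3–T5: |-50| + |8| = 50 + 8 = 58 m
T4–T5: |-12| + |27| = 12 + 27 = 39 m
Closest pair: T2–T3 at 24 m.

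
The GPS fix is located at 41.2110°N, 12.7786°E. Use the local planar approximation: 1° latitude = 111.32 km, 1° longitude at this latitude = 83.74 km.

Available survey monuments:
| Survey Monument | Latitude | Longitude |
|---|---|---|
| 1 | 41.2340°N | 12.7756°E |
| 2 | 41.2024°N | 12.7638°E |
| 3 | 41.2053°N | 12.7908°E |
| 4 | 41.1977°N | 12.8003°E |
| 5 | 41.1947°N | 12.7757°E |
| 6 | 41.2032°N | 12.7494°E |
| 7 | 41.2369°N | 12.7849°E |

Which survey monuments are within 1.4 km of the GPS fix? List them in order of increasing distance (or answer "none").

Distances from 41.2110°N, 12.7786°E:
1: √((0.0230·111.32)² + (-0.0030·83.74)²) = √(6.555443 + 0.063111) = 2.5727 km
2: √((-0.0086·111.32)² + (-0.0148·83.74)²) = √(0.916523 + 1.535993) = 1.5661 km
3: √((-0.0057·111.32)² + (0.0122·83.74)²) = √(0.402621 + 1.043724) = 1.2026 km
4: √((-0.0133·111.32)² + (0.0217·83.74)²) = √(2.192046 + 3.302063) = 2.3440 km
5: √((-0.0163·111.32)² + (-0.0029·83.74)²) = √(3.292468 + 0.058974) = 1.8307 km
6: √((-0.0078·111.32)² + (-0.0292·83.74)²) = √(0.753938 + 5.979042) = 2.5948 km
7: √((0.0259·111.32)² + (0.0063·83.74)²) = √(8.312773 + 0.278322) = 2.9311 km
Threshold 1.4 km: 3 (1.2026 km) is within range.

3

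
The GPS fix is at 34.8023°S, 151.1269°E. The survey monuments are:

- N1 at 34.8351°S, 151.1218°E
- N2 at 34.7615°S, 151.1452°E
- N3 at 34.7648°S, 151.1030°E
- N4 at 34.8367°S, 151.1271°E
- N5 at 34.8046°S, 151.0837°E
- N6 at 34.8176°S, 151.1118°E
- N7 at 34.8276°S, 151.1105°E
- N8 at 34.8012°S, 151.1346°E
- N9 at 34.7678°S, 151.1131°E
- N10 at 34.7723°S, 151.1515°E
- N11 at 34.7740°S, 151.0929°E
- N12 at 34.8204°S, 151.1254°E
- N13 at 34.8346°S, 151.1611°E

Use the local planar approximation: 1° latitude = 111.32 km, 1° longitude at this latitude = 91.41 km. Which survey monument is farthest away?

N2

Distances from 34.8023°S, 151.1269°E:
N1: √((-0.0328·111.32)² + (-0.0051·91.41)²) = √(13.331962 + 0.217334) = 3.6809 km
N2: √((0.0408·111.32)² + (0.0183·91.41)²) = √(20.628456 + 2.798270) = 4.8401 km
N3: √((0.0375·111.32)² + (-0.0239·91.41)²) = √(17.426450 + 4.772910) = 4.7116 km
N4: √((-0.0344·111.32)² + (0.0002·91.41)²) = √(14.664366 + 0.000334) = 3.8295 km
N5: √((-0.0023·111.32)² + (-0.0432·91.41)²) = √(0.065554 + 15.593906) = 3.9572 km
N6: √((-0.0153·111.32)² + (-0.0151·91.41)²) = √(2.900877 + 1.905203) = 2.1923 km
N7: √((-0.0253·111.32)² + (-0.0164·91.41)²) = √(7.932086 + 2.247373) = 3.1905 km
N8: √((0.0011·111.32)² + (0.0077·91.41)²) = √(0.014994 + 0.495415) = 0.7144 km
N9: √((0.0345·111.32)² + (-0.0138·91.41)²) = √(14.749747 + 1.591276) = 4.0424 km
N10: √((0.0300·111.32)² + (0.0246·91.41)²) = √(11.152928 + 5.056589) = 4.0261 km
N11: √((0.0283·111.32)² + (-0.0340·91.41)²) = √(9.924743 + 9.659291) = 4.4254 km
N12: √((-0.0181·111.32)² + (-0.0015·91.41)²) = √(4.059790 + 0.018801) = 2.0196 km
N13: √((-0.0323·111.32)² + (0.0342·91.41)²) = √(12.928598 + 9.773264) = 4.7646 km
Maximum: N2 at 4.8401 km.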